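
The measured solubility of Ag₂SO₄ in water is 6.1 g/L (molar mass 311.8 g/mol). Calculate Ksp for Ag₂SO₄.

Ksp = 3.0×10⁻⁵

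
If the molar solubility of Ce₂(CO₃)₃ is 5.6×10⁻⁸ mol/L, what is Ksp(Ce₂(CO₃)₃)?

Ksp = 5.9×10⁻³⁵

Ce₂(CO₃)₃(s) ⇌ 2 Ce³⁺(aq) + 3 CO₃²⁻(aq)
Call the molar solubility s, so that [Ce³⁺] = 2s and [CO₃²⁻] = 3s.
Ksp = [Ce³⁺]^2[CO₃²⁻]^3 = (2s)^2 · (3s)^3 = 108s^5
Ksp = 108 × (5.6×10⁻⁸)^5 = 5.9×10⁻³⁵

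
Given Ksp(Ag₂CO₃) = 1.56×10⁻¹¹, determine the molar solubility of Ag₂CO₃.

Ag₂CO₃(s) ⇌ 2 Ag⁺(aq) + CO₃²⁻(aq)
Call the molar solubility s, so that [Ag⁺] = 2s and [CO₃²⁻] = s.
Ksp = [Ag⁺]^2[CO₃²⁻] = (2s)^2 · s = 4s^3
4s^3 = 1.56×10⁻¹¹  ⇒  s^3 = 3.90×10⁻¹²
Taking the 3rd root, s = 1.57×10⁻⁴ M.

1.57×10⁻⁴ M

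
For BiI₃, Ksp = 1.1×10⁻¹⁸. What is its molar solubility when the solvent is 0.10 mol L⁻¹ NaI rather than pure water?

1.1×10⁻¹⁵ M

BiI₃(s) ⇌ Bi³⁺(aq) + 3 I⁻(aq)
The solution already contains I⁻ at 0.10 mol L⁻¹. Let s be the molar solubility of BiI₃.
[I⁻] ≈ 0.10 mol L⁻¹ (common ion dominates); [Bi³⁺] = s.
Ksp = [Bi³⁺][I⁻]^3 = s(0.10)^3
s = 1.1×10⁻¹⁸ / (0.10)^3 = 1.1×10⁻¹⁵
s = 1.1×10⁻¹⁵ mol L⁻¹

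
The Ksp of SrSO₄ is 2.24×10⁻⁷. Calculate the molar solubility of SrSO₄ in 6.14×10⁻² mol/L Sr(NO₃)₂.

SrSO₄(s) ⇌ Sr²⁺(aq) + SO₄²⁻(aq)
Let s be the solubility of SrSO₄ here. The common ion gives [Sr²⁺] ≈ 6.14×10⁻² mol/L, and [SO₄²⁻] = s.
Ksp = [Sr²⁺][SO₄²⁻] = (6.14×10⁻²)s
s = 2.24×10⁻⁷ / (6.14×10⁻²) = 3.65×10⁻⁶
s = 3.65×10⁻⁶ mol/L

3.65×10⁻⁶ M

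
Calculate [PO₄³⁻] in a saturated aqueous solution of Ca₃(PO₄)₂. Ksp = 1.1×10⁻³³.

2.0×10⁻⁷ M

Ca₃(PO₄)₂(s) ⇌ 3 Ca²⁺(aq) + 2 PO₄³⁻(aq)
Call the molar solubility s, so that [Ca²⁺] = 3s and [PO₄³⁻] = 2s.
Ksp = [Ca²⁺]^3[PO₄³⁻]^2 = (3s)^3 · (2s)^2 = 108s^5 = 1.1×10⁻³³
s = 1.0×10⁻⁷ mol L⁻¹
[PO₄³⁻] = 2s = 2.0×10⁻⁷ mol L⁻¹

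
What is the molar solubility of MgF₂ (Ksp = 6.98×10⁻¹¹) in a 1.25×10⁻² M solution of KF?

MgF₂(s) ⇌ Mg²⁺(aq) + 2 F⁻(aq)
F⁻ is already present at 1.25×10⁻² M. If s mol/L of MgF₂ dissolves, [Mg²⁺] = s while [F⁻] ≈ 1.25×10⁻² M.
Ksp = [Mg²⁺][F⁻]^2 = s(1.25×10⁻²)^2
s = 6.98×10⁻¹¹ / (1.25×10⁻²)^2 = 4.47×10⁻⁷
s = 4.47×10⁻⁷ M

4.47×10⁻⁷ M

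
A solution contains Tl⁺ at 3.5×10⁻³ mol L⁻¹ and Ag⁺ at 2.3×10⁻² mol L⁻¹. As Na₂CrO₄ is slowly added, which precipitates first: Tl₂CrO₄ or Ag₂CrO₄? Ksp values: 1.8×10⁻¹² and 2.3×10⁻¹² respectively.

The threshold for precipitation is Q = Ksp.
For Tl₂CrO₄: [CrO₄²⁻] = (Ksp/[Tl⁺]^2) = 1.5×10⁻⁷ mol L⁻¹
For Ag₂CrO₄: [CrO₄²⁻] = (Ksp/[Ag⁺]^2) = 4.3×10⁻⁹ mol L⁻¹
The smaller threshold [CrO₄²⁻] is reached first, so Ag₂CrO₄ precipitates first.

Ag₂CrO₄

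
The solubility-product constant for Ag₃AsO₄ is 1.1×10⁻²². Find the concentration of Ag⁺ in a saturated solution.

Ag₃AsO₄(s) ⇌ 3 Ag⁺(aq) + AsO₄³⁻(aq)
Let s be the molar solubility. Then [Ag⁺] = 3s and [AsO₄³⁻] = s.
Ksp = [Ag⁺]^3[AsO₄³⁻] = (3s)^3 · s = 27s^4 = 1.1×10⁻²²
s = 1.4×10⁻⁶ M
[Ag⁺] = 3s = 4.3×10⁻⁶ M

4.3×10⁻⁶ M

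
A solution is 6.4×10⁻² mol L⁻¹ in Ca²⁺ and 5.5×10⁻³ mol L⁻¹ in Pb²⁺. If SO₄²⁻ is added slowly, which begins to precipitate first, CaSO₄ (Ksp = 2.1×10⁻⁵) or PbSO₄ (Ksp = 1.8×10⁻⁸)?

A salt starts to precipitate once the ion product Q reaches its Ksp.
For CaSO₄: [SO₄²⁻] = (Ksp/[Ca²⁺]) = 3.3×10⁻⁴ mol L⁻¹
For PbSO₄: [SO₄²⁻] = (Ksp/[Pb²⁺]) = 3.3×10⁻⁶ mol L⁻¹
The smaller threshold [SO₄²⁻] is reached first, so PbSO₄ precipitates first.

PbSO₄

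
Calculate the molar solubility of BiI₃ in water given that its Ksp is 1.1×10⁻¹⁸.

BiI₃(s) ⇌ Bi³⁺(aq) + 3 I⁻(aq)
If s mol/L of BiI₃ dissolves, [Bi³⁺] = s and [I⁻] = 3s.
Ksp = [Bi³⁺][I⁻]^3 = s · (3s)^3 = 27s^4
27s^4 = 1.1×10⁻¹⁸  ⇒  s^4 = 4.1×10⁻²⁰
s = 1.4×10⁻⁵ mol L⁻¹

1.4×10⁻⁵ M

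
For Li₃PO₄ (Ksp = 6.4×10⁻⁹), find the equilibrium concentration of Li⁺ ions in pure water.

Li₃PO₄(s) ⇌ 3 Li⁺(aq) + PO₄³⁻(aq)
For each mole of Li₃PO₄ that dissolves per liter, [Li⁺] = 3s and [PO₄³⁻] = s; let s denote this solubility.
Ksp = [Li⁺]^3[PO₄³⁻] = (3s)^3 · s = 27s^4 = 6.4×10⁻⁹
s = 3.9×10⁻³ M
[Li⁺] = 3s = 1.2×10⁻² M

1.2×10⁻² M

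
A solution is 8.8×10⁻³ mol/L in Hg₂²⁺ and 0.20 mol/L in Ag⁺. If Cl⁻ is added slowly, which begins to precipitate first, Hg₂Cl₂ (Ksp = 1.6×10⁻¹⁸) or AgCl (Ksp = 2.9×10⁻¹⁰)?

The threshold for precipitation is Q = Ksp.
For Hg₂Cl₂: [Cl⁻] = (Ksp/[Hg₂²⁺])^(1/2) = 1.3×10⁻⁸ mol/L
For AgCl: [Cl⁻] = (Ksp/[Ag⁺]) = 1.5×10⁻⁹ mol/L
Since AgCl needs less Cl⁻ to reach saturation, it precipitates first.

AgCl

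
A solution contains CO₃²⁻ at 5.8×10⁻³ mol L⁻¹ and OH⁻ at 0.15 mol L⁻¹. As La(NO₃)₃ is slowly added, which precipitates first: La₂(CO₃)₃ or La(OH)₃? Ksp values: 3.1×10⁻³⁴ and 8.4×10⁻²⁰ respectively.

La(OH)₃

A salt starts to precipitate once the ion product Q reaches its Ksp.
For La₂(CO₃)₃: [La³⁺] = (Ksp/[CO₃²⁻]^3)^(1/2) = 4.0×10⁻¹⁴ mol L⁻¹
For La(OH)₃: [La³⁺] = (Ksp/[OH⁻]^3) = 2.5×10⁻¹⁷ mol L⁻¹
La(OH)₃ requires the lower [La³⁺], so it precipitates first.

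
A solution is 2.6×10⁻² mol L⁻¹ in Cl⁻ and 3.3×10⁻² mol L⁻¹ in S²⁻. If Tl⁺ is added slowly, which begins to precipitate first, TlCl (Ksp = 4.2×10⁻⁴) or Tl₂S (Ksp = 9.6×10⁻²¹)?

Each salt precipitates once Q = Ksp for that salt.
For TlCl: [Tl⁺] = (Ksp/[Cl⁻]) = 1.6×10⁻² mol L⁻¹
For Tl₂S: [Tl⁺] = (Ksp/[S²⁻])^(1/2) = 5.4×10⁻¹⁰ mol L⁻¹
Since Tl₂S needs less Tl⁺ to reach saturation, it precipitates first.

Tl₂S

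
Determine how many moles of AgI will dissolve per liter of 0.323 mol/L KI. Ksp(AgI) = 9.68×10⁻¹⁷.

3.00×10⁻¹⁶ M

AgI(s) ⇌ Ag⁺(aq) + I⁻(aq)
Let s be the solubility of AgI here. The common ion gives [I⁻] ≈ 0.323 mol/L, and [Ag⁺] = s.
Ksp = [Ag⁺][I⁻] = s(0.323)
s = 9.68×10⁻¹⁷ / (0.323) = 3.00×10⁻¹⁶
s = 3.00×10⁻¹⁶ mol/L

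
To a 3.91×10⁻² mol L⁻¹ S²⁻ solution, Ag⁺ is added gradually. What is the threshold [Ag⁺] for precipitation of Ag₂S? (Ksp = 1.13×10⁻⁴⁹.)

The threshold for precipitation is Q = Ksp.
Ag₂S(s) ⇌ 2 Ag⁺(aq) + S²⁻(aq)
Ksp = [Ag⁺]^2[S²⁻] = [Ag⁺]^2(3.91×10⁻²)
[Ag⁺]^2 = 1.13×10⁻⁴⁹ / (3.91×10⁻²) = 2.89×10⁻⁴⁸
[Ag⁺] = 1.70×10⁻²⁴ mol L⁻¹

1.70×10⁻²⁴ M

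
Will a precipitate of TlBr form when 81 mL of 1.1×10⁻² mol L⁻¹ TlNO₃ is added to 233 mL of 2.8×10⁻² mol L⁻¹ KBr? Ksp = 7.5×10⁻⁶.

After mixing, V = 81 mL + 233 mL = 314 mL.
[Tl⁺] = (1.1×10⁻²)(81)/314 = 2.8×10⁻³ mol L⁻¹
[Br⁻] = (2.8×10⁻²)(233)/314 = 2.1×10⁻² mol L⁻¹
Q = [Tl⁺][Br⁻] = 5.9×10⁻⁵
Since Q (5.9×10⁻⁵) exceeds Ksp (7.5×10⁻⁶), TlBr will precipitate.

Yes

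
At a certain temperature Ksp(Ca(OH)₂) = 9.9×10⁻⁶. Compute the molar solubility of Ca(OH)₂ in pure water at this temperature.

1.4×10⁻² M

Ca(OH)₂(s) ⇌ Ca²⁺(aq) + 2 OH⁻(aq)
Call the molar solubility s, so that [Ca²⁺] = s and [OH⁻] = 2s.
Ksp = [Ca²⁺][OH⁻]^2 = s · (2s)^2 = 4s^3
4s^3 = 9.9×10⁻⁶  ⇒  s^3 = 2.5×10⁻⁶
s = (2.5×10⁻⁶)^(1/3) = 1.4×10⁻² mol L⁻¹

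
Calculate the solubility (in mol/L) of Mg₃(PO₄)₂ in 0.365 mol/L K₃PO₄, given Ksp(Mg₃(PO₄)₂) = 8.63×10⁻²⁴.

1.34×10⁻⁸ M

Mg₃(PO₄)₂(s) ⇌ 3 Mg²⁺(aq) + 2 PO₄³⁻(aq)
With PO₄³⁻ already at 0.365 mol/L and s small, take [PO₄³⁻] ≈ 0.365 mol/L and [Mg²⁺] = 3s.
Ksp = [Mg²⁺]^3[PO₄³⁻]^2 = (3s)^3(0.365)^2
(3s)^3 = 8.63×10⁻²⁴ / (0.365)^2 = 6.48×10⁻²³
s = 1.34×10⁻⁸ mol/L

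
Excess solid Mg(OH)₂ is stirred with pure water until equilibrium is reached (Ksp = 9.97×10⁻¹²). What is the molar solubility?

Mg(OH)₂(s) ⇌ Mg²⁺(aq) + 2 OH⁻(aq)
For each mole of Mg(OH)₂ that dissolves per liter, [Mg²⁺] = s and [OH⁻] = 2s; let s denote this solubility.
Ksp = [Mg²⁺][OH⁻]^2 = s · (2s)^2 = 4s^3
4s^3 = 9.97×10⁻¹²  ⇒  s^3 = 2.49×10⁻¹²
Taking the 3rd root, s = 1.36×10⁻⁴ M.

1.36×10⁻⁴ M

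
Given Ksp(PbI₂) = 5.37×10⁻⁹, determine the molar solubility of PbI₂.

PbI₂(s) ⇌ Pb²⁺(aq) + 2 I⁻(aq)
If s mol/L of PbI₂ dissolves, [Pb²⁺] = s and [I⁻] = 2s.
Ksp = [Pb²⁺][I⁻]^2 = s · (2s)^2 = 4s^3
4s^3 = 5.37×10⁻⁹  ⇒  s^3 = 1.34×10⁻⁹
Taking the 3rd root, s = 1.10×10⁻³ mol L⁻¹.

1.10×10⁻³ M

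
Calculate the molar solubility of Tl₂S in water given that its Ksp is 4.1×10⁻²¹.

Tl₂S(s) ⇌ 2 Tl⁺(aq) + S²⁻(aq)
If s mol/L of Tl₂S dissolves, [Tl⁺] = 2s and [S²⁻] = s.
Ksp = [Tl⁺]^2[S²⁻] = (2s)^2 · s = 4s^3
4s^3 = 4.1×10⁻²¹  ⇒  s^3 = 1.0×10⁻²¹
s = (1.0×10⁻²¹)^(1/3) = 1.0×10⁻⁷ mol L⁻¹

1.0×10⁻⁷ M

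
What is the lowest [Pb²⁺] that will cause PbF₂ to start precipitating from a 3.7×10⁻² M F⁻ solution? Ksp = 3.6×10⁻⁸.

2.6×10⁻⁵ M

A salt starts to precipitate once the ion product Q reaches its Ksp.
PbF₂(s) ⇌ Pb²⁺(aq) + 2 F⁻(aq)
Ksp = [Pb²⁺][F⁻]^2 = [Pb²⁺](3.7×10⁻²)^2
[Pb²⁺] = 3.6×10⁻⁸ / (3.7×10⁻²)^2 = 2.6×10⁻⁵
[Pb²⁺] = 2.6×10⁻⁵ M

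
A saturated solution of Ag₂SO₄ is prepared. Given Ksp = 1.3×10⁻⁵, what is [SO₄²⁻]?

1.5×10⁻² M

Ag₂SO₄(s) ⇌ 2 Ag⁺(aq) + SO₄²⁻(aq)
Call the molar solubility s, so that [Ag⁺] = 2s and [SO₄²⁻] = s.
Ksp = [Ag⁺]^2[SO₄²⁻] = (2s)^2 · s = 4s^3 = 1.3×10⁻⁵
s = 1.5×10⁻² M
[SO₄²⁻] = s = 1.5×10⁻² M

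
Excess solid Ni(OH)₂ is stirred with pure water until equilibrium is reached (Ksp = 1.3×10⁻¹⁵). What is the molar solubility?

6.9×10⁻⁶ M

Ni(OH)₂(s) ⇌ Ni²⁺(aq) + 2 OH⁻(aq)
Call the molar solubility s, so that [Ni²⁺] = s and [OH⁻] = 2s.
Ksp = [Ni²⁺][OH⁻]^2 = s · (2s)^2 = 4s^3
4s^3 = 1.3×10⁻¹⁵  ⇒  s^3 = 3.3×10⁻¹⁶
s = (3.3×10⁻¹⁶)^(1/3) = 6.9×10⁻⁶ M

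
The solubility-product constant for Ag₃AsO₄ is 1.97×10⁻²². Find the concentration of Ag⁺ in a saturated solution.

4.93×10⁻⁶ M

Ag₃AsO₄(s) ⇌ 3 Ag⁺(aq) + AsO₄³⁻(aq)
Call the molar solubility s, so that [Ag⁺] = 3s and [AsO₄³⁻] = s.
Ksp = [Ag⁺]^3[AsO₄³⁻] = (3s)^3 · s = 27s^4 = 1.97×10⁻²²
s = 1.64×10⁻⁶ mol L⁻¹
[Ag⁺] = 3s = 4.93×10⁻⁶ mol L⁻¹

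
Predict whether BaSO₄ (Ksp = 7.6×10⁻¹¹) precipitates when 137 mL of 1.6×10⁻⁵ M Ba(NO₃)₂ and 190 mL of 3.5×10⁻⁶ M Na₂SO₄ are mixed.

The combined volume is 327 mL.
[Ba²⁺] = (1.6×10⁻⁵)(137)/327 = 6.7×10⁻⁶ M
[SO₄²⁻] = (3.5×10⁻⁶)(190)/327 = 2.0×10⁻⁶ M
Q = [Ba²⁺][SO₄²⁻] = 1.4×10⁻¹¹
Since Q (1.4×10⁻¹¹) is less than Ksp (7.6×10⁻¹¹), no BaSO₄ precipitates.

No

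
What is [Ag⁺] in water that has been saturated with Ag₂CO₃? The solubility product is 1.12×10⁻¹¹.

Ag₂CO₃(s) ⇌ 2 Ag⁺(aq) + CO₃²⁻(aq)
With molar solubility s: [Ag⁺] = 2s, [CO₃²⁻] = s.
Ksp = [Ag⁺]^2[CO₃²⁻] = (2s)^2 · s = 4s^3 = 1.12×10⁻¹¹
s = 1.41×10⁻⁴ mol L⁻¹
[Ag⁺] = 2s = 2.82×10⁻⁴ mol L⁻¹

2.82×10⁻⁴ M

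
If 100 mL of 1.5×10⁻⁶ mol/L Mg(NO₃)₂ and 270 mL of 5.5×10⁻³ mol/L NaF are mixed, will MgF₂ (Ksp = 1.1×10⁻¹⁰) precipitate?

The combined volume is 370 mL.
[Mg²⁺] = (1.5×10⁻⁶)(100)/370 = 4.1×10⁻⁷ mol/L
[F⁻] = (5.5×10⁻³)(270)/370 = 4.0×10⁻³ mol/L
Q = [Mg²⁺][F⁻]^2 = 6.5×10⁻¹²
Since Q (6.5×10⁻¹²) is less than Ksp (1.1×10⁻¹⁰), no MgF₂ precipitates.

No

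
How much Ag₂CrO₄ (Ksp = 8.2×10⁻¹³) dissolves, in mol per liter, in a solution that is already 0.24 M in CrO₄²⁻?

9.2×10⁻⁷ M

Ag₂CrO₄(s) ⇌ 2 Ag⁺(aq) + CrO₄²⁻(aq)
Let s be the solubility of Ag₂CrO₄ here. The common ion gives [CrO₄²⁻] ≈ 0.24 M, and [Ag⁺] = 2s.
Ksp = [Ag⁺]^2[CrO₄²⁻] = (2s)^2(0.24)
(2s)^2 = 8.2×10⁻¹³ / (0.24) = 3.4×10⁻¹²
s = 9.2×10⁻⁷ M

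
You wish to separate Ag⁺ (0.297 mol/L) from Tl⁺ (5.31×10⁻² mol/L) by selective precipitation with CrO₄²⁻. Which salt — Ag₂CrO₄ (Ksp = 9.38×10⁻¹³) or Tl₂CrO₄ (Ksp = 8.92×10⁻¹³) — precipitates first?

Ag₂CrO₄

Precipitation begins when Q = Ksp.
For Ag₂CrO₄: [CrO₄²⁻] = (Ksp/[Ag⁺]^2) = 1.06×10⁻¹¹ mol/L
For Tl₂CrO₄: [CrO₄²⁻] = (Ksp/[Tl⁺]^2) = 3.16×10⁻¹⁰ mol/L
The smaller threshold [CrO₄²⁻] is reached first, so Ag₂CrO₄ precipitates first.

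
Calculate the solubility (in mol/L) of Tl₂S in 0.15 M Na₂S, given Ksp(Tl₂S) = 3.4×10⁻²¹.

Tl₂S(s) ⇌ 2 Tl⁺(aq) + S²⁻(aq)
Let s be the solubility of Tl₂S here. The common ion gives [S²⁻] ≈ 0.15 M, and [Tl⁺] = 2s.
Ksp = [Tl⁺]^2[S²⁻] = (2s)^2(0.15)
(2s)^2 = 3.4×10⁻²¹ / (0.15) = 2.3×10⁻²⁰
s = 7.5×10⁻¹¹ M

7.5×10⁻¹¹ M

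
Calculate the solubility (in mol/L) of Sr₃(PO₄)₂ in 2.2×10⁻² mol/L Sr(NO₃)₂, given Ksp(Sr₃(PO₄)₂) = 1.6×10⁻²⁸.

1.9×10⁻¹² M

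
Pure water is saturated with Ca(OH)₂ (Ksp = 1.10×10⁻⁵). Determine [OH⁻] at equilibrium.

Ca(OH)₂(s) ⇌ Ca²⁺(aq) + 2 OH⁻(aq)
Let s be the molar solubility. Then [Ca²⁺] = s and [OH⁻] = 2s.
Ksp = [Ca²⁺][OH⁻]^2 = s · (2s)^2 = 4s^3 = 1.10×10⁻⁵
s = 1.40×10⁻² mol L⁻¹
[OH⁻] = 2s = 2.80×10⁻² mol L⁻¹

2.80×10⁻² M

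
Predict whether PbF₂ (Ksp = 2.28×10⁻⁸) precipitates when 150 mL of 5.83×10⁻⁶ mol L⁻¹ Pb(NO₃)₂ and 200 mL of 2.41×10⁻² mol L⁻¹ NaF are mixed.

No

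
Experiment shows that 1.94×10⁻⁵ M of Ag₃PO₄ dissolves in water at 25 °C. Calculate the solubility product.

Ag₃PO₄(s) ⇌ 3 Ag⁺(aq) + PO₄³⁻(aq)
Let s be the molar solubility. Then [Ag⁺] = 3s and [PO₄³⁻] = s.
Ksp = [Ag⁺]^3[PO₄³⁻] = (3s)^3 · s = 27s^4
Ksp = 27 × (1.94×10⁻⁵)^4 = 3.82×10⁻¹⁸

Ksp = 3.82×10⁻¹⁸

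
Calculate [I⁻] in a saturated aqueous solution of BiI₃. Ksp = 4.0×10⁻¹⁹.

3.3×10⁻⁵ M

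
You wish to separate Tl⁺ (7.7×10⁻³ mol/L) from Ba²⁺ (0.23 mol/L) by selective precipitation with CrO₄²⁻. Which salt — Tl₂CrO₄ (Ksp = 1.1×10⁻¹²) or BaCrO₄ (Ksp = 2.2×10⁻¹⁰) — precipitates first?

BaCrO₄

A salt starts to precipitate once the ion product Q reaches its Ksp.
For Tl₂CrO₄: [CrO₄²⁻] = (Ksp/[Tl⁺]^2) = 1.9×10⁻⁸ mol/L
For BaCrO₄: [CrO₄²⁻] = (Ksp/[Ba²⁺]) = 9.6×10⁻¹⁰ mol/L
Since BaCrO₄ needs less CrO₄²⁻ to reach saturation, it precipitates first.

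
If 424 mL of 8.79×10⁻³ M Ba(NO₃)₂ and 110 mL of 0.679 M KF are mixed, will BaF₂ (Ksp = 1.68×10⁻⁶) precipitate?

Total volume after mixing = 424 + 110 = 534 mL.
[Ba²⁺] = (8.79×10⁻³)(424)/534 = 6.98×10⁻³ M
[F⁻] = (0.679)(110)/534 = 0.140 M
Q = [Ba²⁺][F⁻]^2 = 1.37×10⁻⁴
Q = 1.37×10⁻⁴ > Ksp = 1.68×10⁻⁶, so the solution is supersaturated and BaF₂ precipitates.

Yes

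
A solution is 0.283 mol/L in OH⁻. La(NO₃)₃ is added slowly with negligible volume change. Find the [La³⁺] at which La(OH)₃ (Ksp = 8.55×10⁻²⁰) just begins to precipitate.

The threshold for precipitation is Q = Ksp.
La(OH)₃(s) ⇌ La³⁺(aq) + 3 OH⁻(aq)
Ksp = [La³⁺][OH⁻]^3 = [La³⁺](0.283)^3
[La³⁺] = 8.55×10⁻²⁰ / (0.283)^3 = 3.77×10⁻¹⁸
[La³⁺] = 3.77×10⁻¹⁸ mol/L

3.77×10⁻¹⁸ M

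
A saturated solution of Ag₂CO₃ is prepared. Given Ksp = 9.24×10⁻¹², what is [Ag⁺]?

Ag₂CO₃(s) ⇌ 2 Ag⁺(aq) + CO₃²⁻(aq)
Call the molar solubility s, so that [Ag⁺] = 2s and [CO₃²⁻] = s.
Ksp = [Ag⁺]^2[CO₃²⁻] = (2s)^2 · s = 4s^3 = 9.24×10⁻¹²
s = 1.32×10⁻⁴ mol/L
[Ag⁺] = 2s = 2.64×10⁻⁴ mol/L

2.64×10⁻⁴ M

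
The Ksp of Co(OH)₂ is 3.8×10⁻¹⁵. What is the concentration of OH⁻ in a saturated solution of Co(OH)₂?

2.0×10⁻⁵ M

Co(OH)₂(s) ⇌ Co²⁺(aq) + 2 OH⁻(aq)
With molar solubility s: [Co²⁺] = s, [OH⁻] = 2s.
Ksp = [Co²⁺][OH⁻]^2 = s · (2s)^2 = 4s^3 = 3.8×10⁻¹⁵
s = 9.8×10⁻⁶ M
[OH⁻] = 2s = 2.0×10⁻⁵ M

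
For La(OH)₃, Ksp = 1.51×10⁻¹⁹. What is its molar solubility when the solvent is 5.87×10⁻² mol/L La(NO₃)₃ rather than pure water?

4.57×10⁻⁷ M

La(OH)₃(s) ⇌ La³⁺(aq) + 3 OH⁻(aq)
La³⁺ is already present at 5.87×10⁻² mol/L. If s mol/L of La(OH)₃ dissolves, [OH⁻] = 3s while [La³⁺] ≈ 5.87×10⁻² mol/L.
Ksp = [La³⁺][OH⁻]^3 = (5.87×10⁻²)(3s)^3
(3s)^3 = 1.51×10⁻¹⁹ / (5.87×10⁻²) = 2.57×10⁻¹⁸
s = 4.57×10⁻⁷ mol/L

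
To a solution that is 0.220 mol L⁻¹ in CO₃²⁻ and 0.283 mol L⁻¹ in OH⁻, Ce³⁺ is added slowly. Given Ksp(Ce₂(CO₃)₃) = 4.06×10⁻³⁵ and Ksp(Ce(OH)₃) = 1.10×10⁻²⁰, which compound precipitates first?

Ce(OH)₃

Each salt precipitates once Q = Ksp for that salt.
For Ce₂(CO₃)₃: [Ce³⁺] = (Ksp/[CO₃²⁻]^3)^(1/2) = 6.17×10⁻¹⁷ mol L⁻¹
For Ce(OH)₃: [Ce³⁺] = (Ksp/[OH⁻]^3) = 4.85×10⁻¹⁹ mol L⁻¹
Ce(OH)₃ requires the lower [Ce³⁺], so it precipitates first.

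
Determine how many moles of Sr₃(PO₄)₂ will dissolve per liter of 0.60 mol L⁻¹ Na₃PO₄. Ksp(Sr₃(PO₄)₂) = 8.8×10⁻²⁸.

Sr₃(PO₄)₂(s) ⇌ 3 Sr²⁺(aq) + 2 PO₄³⁻(aq)
PO₄³⁻ is already present at 0.60 mol L⁻¹. If s mol/L of Sr₃(PO₄)₂ dissolves, [Sr²⁺] = 3s while [PO₄³⁻] ≈ 0.60 mol L⁻¹.
Ksp = [Sr²⁺]^3[PO₄³⁻]^2 = (3s)^3(0.60)^2
(3s)^3 = 8.8×10⁻²⁸ / (0.60)^2 = 2.4×10⁻²⁷
s = 4.5×10⁻¹⁰ mol L⁻¹

4.5×10⁻¹⁰ M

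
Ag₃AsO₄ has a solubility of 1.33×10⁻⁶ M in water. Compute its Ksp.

Ag₃AsO₄(s) ⇌ 3 Ag⁺(aq) + AsO₄³⁻(aq)
If s mol/L of Ag₃AsO₄ dissolves, [Ag⁺] = 3s and [AsO₄³⁻] = s.
Ksp = [Ag⁺]^3[AsO₄³⁻] = (3s)^3 · s = 27s^4
Ksp = 27 × (1.33×10⁻⁶)^4 = 8.45×10⁻²³

Ksp = 8.45×10⁻²³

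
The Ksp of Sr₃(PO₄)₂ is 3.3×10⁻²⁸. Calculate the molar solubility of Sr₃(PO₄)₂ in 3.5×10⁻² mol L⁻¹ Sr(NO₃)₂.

1.4×10⁻¹² M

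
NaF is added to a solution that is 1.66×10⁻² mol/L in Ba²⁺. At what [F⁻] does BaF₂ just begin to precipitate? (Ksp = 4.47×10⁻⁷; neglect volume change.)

The threshold for precipitation is Q = Ksp.
BaF₂(s) ⇌ Ba²⁺(aq) + 2 F⁻(aq)
Ksp = [Ba²⁺][F⁻]^2 = [F⁻]^2(1.66×10⁻²)
[F⁻]^2 = 4.47×10⁻⁷ / (1.66×10⁻²) = 2.69×10⁻⁵
[F⁻] = 5.19×10⁻³ mol/L

5.19×10⁻³ M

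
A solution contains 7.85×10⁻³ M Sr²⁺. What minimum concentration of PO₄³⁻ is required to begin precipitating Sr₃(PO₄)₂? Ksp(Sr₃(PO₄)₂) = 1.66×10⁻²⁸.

Each salt precipitates once Q = Ksp for that salt.
Sr₃(PO₄)₂(s) ⇌ 3 Sr²⁺(aq) + 2 PO₄³⁻(aq)
Ksp = [Sr²⁺]^3[PO₄³⁻]^2 = [PO₄³⁻]^2(7.85×10⁻³)^3
[PO₄³⁻]^2 = 1.66×10⁻²⁸ / (7.85×10⁻³)^3 = 3.43×10⁻²²
[PO₄³⁻] = 1.85×10⁻¹¹ M

1.85×10⁻¹¹ M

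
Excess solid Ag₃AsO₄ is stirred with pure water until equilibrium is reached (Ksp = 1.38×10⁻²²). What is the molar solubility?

Ag₃AsO₄(s) ⇌ 3 Ag⁺(aq) + AsO₄³⁻(aq)
Call the molar solubility s, so that [Ag⁺] = 3s and [AsO₄³⁻] = s.
Ksp = [Ag⁺]^3[AsO₄³⁻] = (3s)^3 · s = 27s^4
27s^4 = 1.38×10⁻²²  ⇒  s^4 = 5.11×10⁻²⁴
s = (5.11×10⁻²⁴)^(1/4) = 1.50×10⁻⁶ mol L⁻¹

1.50×10⁻⁶ M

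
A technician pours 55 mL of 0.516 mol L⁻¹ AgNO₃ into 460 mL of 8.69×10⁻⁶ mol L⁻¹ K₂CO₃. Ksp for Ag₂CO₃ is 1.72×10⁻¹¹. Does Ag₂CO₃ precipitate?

Yes

The combined volume is 515 mL.
[Ag⁺] = (0.516)(55)/515 = 5.51×10⁻² mol L⁻¹
[CO₃²⁻] = (8.69×10⁻⁶)(460)/515 = 7.76×10⁻⁶ mol L⁻¹
Q = [Ag⁺]^2[CO₃²⁻] = 2.36×10⁻⁸
Q = 2.36×10⁻⁸ > Ksp = 1.72×10⁻¹¹, so the solution is supersaturated and Ag₂CO₃ precipitates.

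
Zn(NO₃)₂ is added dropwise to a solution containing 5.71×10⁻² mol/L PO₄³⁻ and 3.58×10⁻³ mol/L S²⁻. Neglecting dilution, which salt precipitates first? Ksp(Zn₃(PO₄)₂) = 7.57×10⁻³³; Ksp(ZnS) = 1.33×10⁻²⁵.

ZnS

The threshold for precipitation is Q = Ksp.
For Zn₃(PO₄)₂: [Zn²⁺] = (Ksp/[PO₄³⁻]^2)^(1/3) = 1.32×10⁻¹⁰ mol/L
For ZnS: [Zn²⁺] = (Ksp/[S²⁻]) = 3.72×10⁻²³ mol/L
ZnS requires the lower [Zn²⁺], so it precipitates first.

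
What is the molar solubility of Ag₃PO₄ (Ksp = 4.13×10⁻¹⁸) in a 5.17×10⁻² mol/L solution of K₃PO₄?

Ag₃PO₄(s) ⇌ 3 Ag⁺(aq) + PO₄³⁻(aq)
PO₄³⁻ is already present at 5.17×10⁻² mol/L. If s mol/L of Ag₃PO₄ dissolves, [Ag⁺] = 3s while [PO₄³⁻] ≈ 5.17×10⁻² mol/L.
Ksp = [Ag⁺]^3[PO₄³⁻] = (3s)^3(5.17×10⁻²)
(3s)^3 = 4.13×10⁻¹⁸ / (5.17×10⁻²) = 7.99×10⁻¹⁷
s = 1.44×10⁻⁶ mol/L

1.44×10⁻⁶ M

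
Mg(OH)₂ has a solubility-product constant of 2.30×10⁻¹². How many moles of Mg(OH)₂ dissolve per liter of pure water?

Mg(OH)₂(s) ⇌ Mg²⁺(aq) + 2 OH⁻(aq)
Let s be the molar solubility. Then [Mg²⁺] = s and [OH⁻] = 2s.
Ksp = [Mg²⁺][OH⁻]^2 = s · (2s)^2 = 4s^3
4s^3 = 2.30×10⁻¹²  ⇒  s^3 = 5.75×10⁻¹³
s = (5.75×10⁻¹³)^(1/3) = 8.32×10⁻⁵ M

8.32×10⁻⁵ M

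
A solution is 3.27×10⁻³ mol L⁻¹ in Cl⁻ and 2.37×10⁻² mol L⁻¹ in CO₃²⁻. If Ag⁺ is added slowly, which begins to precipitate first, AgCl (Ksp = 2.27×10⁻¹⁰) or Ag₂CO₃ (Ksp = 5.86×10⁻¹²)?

AgCl

Precipitation begins when Q = Ksp.
For AgCl: [Ag⁺] = (Ksp/[Cl⁻]) = 6.94×10⁻⁸ mol L⁻¹
For Ag₂CO₃: [Ag⁺] = (Ksp/[CO₃²⁻])^(1/2) = 1.57×10⁻⁵ mol L⁻¹
Since AgCl needs less Ag⁺ to reach saturation, it precipitates first.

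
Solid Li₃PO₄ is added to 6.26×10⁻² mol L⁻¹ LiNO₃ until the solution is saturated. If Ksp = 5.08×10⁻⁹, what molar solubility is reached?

2.07×10⁻⁵ M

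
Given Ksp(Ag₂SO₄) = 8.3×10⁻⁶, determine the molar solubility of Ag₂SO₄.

Ag₂SO₄(s) ⇌ 2 Ag⁺(aq) + SO₄²⁻(aq)
If s mol/L of Ag₂SO₄ dissolves, [Ag⁺] = 2s and [SO₄²⁻] = s.
Ksp = [Ag⁺]^2[SO₄²⁻] = (2s)^2 · s = 4s^3
4s^3 = 8.3×10⁻⁶  ⇒  s^3 = 2.1×10⁻⁶
Taking the 3rd root, s = 1.3×10⁻² mol L⁻¹.

1.3×10⁻² M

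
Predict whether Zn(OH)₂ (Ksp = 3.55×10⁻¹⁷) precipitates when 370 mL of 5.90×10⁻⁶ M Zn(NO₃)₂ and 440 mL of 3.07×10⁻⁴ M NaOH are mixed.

Yes

The combined volume is 810 mL.
[Zn²⁺] = (5.90×10⁻⁶)(370)/810 = 2.70×10⁻⁶ M
[OH⁻] = (3.07×10⁻⁴)(440)/810 = 1.67×10⁻⁴ M
Q = [Zn²⁺][OH⁻]^2 = 7.50×10⁻¹⁴
Q = 7.50×10⁻¹⁴ > Ksp = 3.55×10⁻¹⁷, so the solution is supersaturated and Zn(OH)₂ precipitates.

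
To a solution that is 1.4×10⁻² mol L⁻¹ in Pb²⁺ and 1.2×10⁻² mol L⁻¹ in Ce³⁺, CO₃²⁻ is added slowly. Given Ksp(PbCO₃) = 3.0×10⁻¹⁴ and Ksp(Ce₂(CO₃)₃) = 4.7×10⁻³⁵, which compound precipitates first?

The threshold for precipitation is Q = Ksp.
For PbCO₃: [CO₃²⁻] = (Ksp/[Pb²⁺]) = 2.1×10⁻¹² mol L⁻¹
For Ce₂(CO₃)₃: [CO₃²⁻] = (Ksp/[Ce³⁺]^2)^(1/3) = 6.9×10⁻¹¹ mol L⁻¹
The smaller threshold [CO₃²⁻] is reached first, so PbCO₃ precipitates first.

PbCO₃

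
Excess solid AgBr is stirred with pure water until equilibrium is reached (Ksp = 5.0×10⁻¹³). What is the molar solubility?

7.1×10⁻⁷ M

AgBr(s) ⇌ Ag⁺(aq) + Br⁻(aq)
For each mole of AgBr that dissolves per liter, [Ag⁺] = s and [Br⁻] = s; let s denote this solubility.
Ksp = [Ag⁺][Br⁻] = s · s = s^2
s^2 = 5.0×10⁻¹³
s = 7.1×10⁻⁷ mol/L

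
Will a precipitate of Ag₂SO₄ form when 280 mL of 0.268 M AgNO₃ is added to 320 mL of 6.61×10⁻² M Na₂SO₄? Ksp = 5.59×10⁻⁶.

Yes

After mixing, V = 280 mL + 320 mL = 600 mL.
[Ag⁺] = (0.268)(280)/600 = 0.125 M
[SO₄²⁻] = (6.61×10⁻²)(320)/600 = 3.53×10⁻² M
Q = [Ag⁺]^2[SO₄²⁻] = 5.51×10⁻⁴
Because Q > Ksp (5.51×10⁻⁴ vs 5.59×10⁻⁶), a precipitate of Ag₂SO₄ forms.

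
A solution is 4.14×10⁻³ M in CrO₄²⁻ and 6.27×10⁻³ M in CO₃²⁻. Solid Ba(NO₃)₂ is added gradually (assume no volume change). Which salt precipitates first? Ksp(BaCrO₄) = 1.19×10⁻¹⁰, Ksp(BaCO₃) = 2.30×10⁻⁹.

Precipitation begins when Q = Ksp.
For BaCrO₄: [Ba²⁺] = (Ksp/[CrO₄²⁻]) = 2.87×10⁻⁸ M
For BaCO₃: [Ba²⁺] = (Ksp/[CO₃²⁻]) = 3.67×10⁻⁷ M
Since BaCrO₄ needs less Ba²⁺ to reach saturation, it precipitates first.

BaCrO₄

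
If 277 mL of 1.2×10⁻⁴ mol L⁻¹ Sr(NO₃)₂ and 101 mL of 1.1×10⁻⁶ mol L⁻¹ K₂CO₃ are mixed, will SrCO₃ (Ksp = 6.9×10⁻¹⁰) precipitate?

The combined volume is 378 mL.
[Sr²⁺] = (1.2×10⁻⁴)(277)/378 = 8.8×10⁻⁵ mol L⁻¹
[CO₃²⁻] = (1.1×10⁻⁶)(101)/378 = 2.9×10⁻⁷ mol L⁻¹
Q = [Sr²⁺][CO₃²⁻] = 2.6×10⁻¹¹
Q < Ksp (2.6×10⁻¹¹ vs 6.9×10⁻¹⁰); the solution remains unsaturated and no precipitate forms.

No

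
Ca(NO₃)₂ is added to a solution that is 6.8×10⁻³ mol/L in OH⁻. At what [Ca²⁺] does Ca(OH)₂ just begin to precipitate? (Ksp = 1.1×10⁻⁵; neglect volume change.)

0.24 M

Precipitation begins when Q = Ksp.
Ca(OH)₂(s) ⇌ Ca²⁺(aq) + 2 OH⁻(aq)
Ksp = [Ca²⁺][OH⁻]^2 = [Ca²⁺](6.8×10⁻³)^2
[Ca²⁺] = 1.1×10⁻⁵ / (6.8×10⁻³)^2 = 0.24
[Ca²⁺] = 0.24 mol/L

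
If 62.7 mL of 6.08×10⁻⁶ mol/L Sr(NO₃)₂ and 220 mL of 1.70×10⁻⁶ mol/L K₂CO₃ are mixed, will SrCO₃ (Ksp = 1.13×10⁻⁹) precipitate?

Total volume after mixing = 62.7 + 220 = 282.7 mL.
[Sr²⁺] = (6.08×10⁻⁶)(62.7)/282.7 = 1.35×10⁻⁶ mol/L
[CO₃²⁻] = (1.70×10⁻⁶)(220)/282.7 = 1.32×10⁻⁶ mol/L
Q = [Sr²⁺][CO₃²⁻] = 1.78×10⁻¹²
Q = 1.78×10⁻¹² < Ksp = 1.13×10⁻⁹, so the solution is unsaturated and no precipitate forms.

No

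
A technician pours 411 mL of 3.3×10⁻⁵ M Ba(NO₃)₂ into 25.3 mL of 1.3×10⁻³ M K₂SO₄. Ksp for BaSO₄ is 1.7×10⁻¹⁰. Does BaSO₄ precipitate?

Yes

Total volume after mixing = 411 + 25.3 = 436.3 mL.
[Ba²⁺] = (3.3×10⁻⁵)(411)/436.3 = 3.1×10⁻⁵ M
[SO₄²⁻] = (1.3×10⁻³)(25.3)/436.3 = 7.5×10⁻⁵ M
Q = [Ba²⁺][SO₄²⁻] = 2.3×10⁻⁹
Because Q > Ksp (2.3×10⁻⁹ vs 1.7×10⁻¹⁰), a precipitate of BaSO₄ forms.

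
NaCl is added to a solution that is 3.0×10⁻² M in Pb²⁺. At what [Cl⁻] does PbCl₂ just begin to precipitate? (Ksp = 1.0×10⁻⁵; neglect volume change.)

1.8×10⁻² M

The threshold for precipitation is Q = Ksp.
PbCl₂(s) ⇌ Pb²⁺(aq) + 2 Cl⁻(aq)
Ksp = [Pb²⁺][Cl⁻]^2 = [Cl⁻]^2(3.0×10⁻²)
[Cl⁻]^2 = 1.0×10⁻⁵ / (3.0×10⁻²) = 3.3×10⁻⁴
[Cl⁻] = 1.8×10⁻² M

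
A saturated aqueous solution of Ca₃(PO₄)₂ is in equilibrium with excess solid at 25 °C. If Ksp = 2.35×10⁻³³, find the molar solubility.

Ca₃(PO₄)₂(s) ⇌ 3 Ca²⁺(aq) + 2 PO₄³⁻(aq)
With molar solubility s: [Ca²⁺] = 3s, [PO₄³⁻] = 2s.
Ksp = [Ca²⁺]^3[PO₄³⁻]^2 = (3s)^3 · (2s)^2 = 108s^5
108s^5 = 2.35×10⁻³³  ⇒  s^5 = 2.18×10⁻³⁵
Taking the 5th root, s = 1.17×10⁻⁷ M.

1.17×10⁻⁷ M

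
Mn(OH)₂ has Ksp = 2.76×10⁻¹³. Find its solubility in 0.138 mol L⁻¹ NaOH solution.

1.45×10⁻¹¹ M

Mn(OH)₂(s) ⇌ Mn²⁺(aq) + 2 OH⁻(aq)
Let s be the solubility of Mn(OH)₂ here. The common ion gives [OH⁻] ≈ 0.138 mol L⁻¹, and [Mn²⁺] = s.
Ksp = [Mn²⁺][OH⁻]^2 = s(0.138)^2
s = 2.76×10⁻¹³ / (0.138)^2 = 1.45×10⁻¹¹
s = 1.45×10⁻¹¹ mol L⁻¹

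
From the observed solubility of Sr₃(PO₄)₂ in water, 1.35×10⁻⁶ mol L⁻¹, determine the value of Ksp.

Ksp = 4.84×10⁻²⁸

Sr₃(PO₄)₂(s) ⇌ 3 Sr²⁺(aq) + 2 PO₄³⁻(aq)
If s mol/L of Sr₃(PO₄)₂ dissolves, [Sr²⁺] = 3s and [PO₄³⁻] = 2s.
Ksp = [Sr²⁺]^3[PO₄³⁻]^2 = (3s)^3 · (2s)^2 = 108s^5
Ksp = 108 × (1.35×10⁻⁶)^5 = 4.84×10⁻²⁸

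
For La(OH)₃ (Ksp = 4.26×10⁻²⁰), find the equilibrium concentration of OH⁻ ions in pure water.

La(OH)₃(s) ⇌ La³⁺(aq) + 3 OH⁻(aq)
Let s be the molar solubility. Then [La³⁺] = s and [OH⁻] = 3s.
Ksp = [La³⁺][OH⁻]^3 = s · (3s)^3 = 27s^4 = 4.26×10⁻²⁰
s = 6.30×10⁻⁶ M
[OH⁻] = 3s = 1.89×10⁻⁵ M

1.89×10⁻⁵ M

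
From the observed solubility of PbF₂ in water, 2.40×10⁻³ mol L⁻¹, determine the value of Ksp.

PbF₂(s) ⇌ Pb²⁺(aq) + 2 F⁻(aq)
If s mol/L of PbF₂ dissolves, [Pb²⁺] = s and [F⁻] = 2s.
Ksp = [Pb²⁺][F⁻]^2 = s · (2s)^2 = 4s^3
Ksp = 4 × (2.40×10⁻³)^3 = 5.53×10⁻⁸

Ksp = 5.53×10⁻⁸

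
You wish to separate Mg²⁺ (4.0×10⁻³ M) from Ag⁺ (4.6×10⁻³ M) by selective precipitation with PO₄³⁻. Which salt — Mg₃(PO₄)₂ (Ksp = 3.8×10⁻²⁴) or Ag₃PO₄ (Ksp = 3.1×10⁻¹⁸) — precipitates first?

Precipitation of each salt begins when its ion product equals Ksp.
For Mg₃(PO₄)₂: [PO₄³⁻] = (Ksp/[Mg²⁺]^3)^(1/2) = 7.7×10⁻⁹ M
For Ag₃PO₄: [PO₄³⁻] = (Ksp/[Ag⁺]^3) = 3.2×10⁻¹¹ M
Since Ag₃PO₄ needs less PO₄³⁻ to reach saturation, it precipitates first.

Ag₃PO₄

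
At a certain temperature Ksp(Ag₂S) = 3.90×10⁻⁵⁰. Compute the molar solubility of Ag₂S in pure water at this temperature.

2.14×10⁻¹⁷ M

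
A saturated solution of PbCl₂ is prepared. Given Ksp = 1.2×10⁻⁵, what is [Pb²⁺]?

PbCl₂(s) ⇌ Pb²⁺(aq) + 2 Cl⁻(aq)
If s mol/L of PbCl₂ dissolves, [Pb²⁺] = s and [Cl⁻] = 2s.
Ksp = [Pb²⁺][Cl⁻]^2 = s · (2s)^2 = 4s^3 = 1.2×10⁻⁵
s = 1.4×10⁻² mol L⁻¹
[Pb²⁺] = s = 1.4×10⁻² mol L⁻¹

1.4×10⁻² M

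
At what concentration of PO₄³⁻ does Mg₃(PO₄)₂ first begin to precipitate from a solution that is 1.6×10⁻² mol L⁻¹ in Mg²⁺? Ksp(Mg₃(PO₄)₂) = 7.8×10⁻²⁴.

A salt starts to precipitate once the ion product Q reaches its Ksp.
Mg₃(PO₄)₂(s) ⇌ 3 Mg²⁺(aq) + 2 PO₄³⁻(aq)
Ksp = [Mg²⁺]^3[PO₄³⁻]^2 = [PO₄³⁻]^2(1.6×10⁻²)^3
[PO₄³⁻]^2 = 7.8×10⁻²⁴ / (1.6×10⁻²)^3 = 1.9×10⁻¹⁸
[PO₄³⁻] = 1.4×10⁻⁹ mol L⁻¹

1.4×10⁻⁹ M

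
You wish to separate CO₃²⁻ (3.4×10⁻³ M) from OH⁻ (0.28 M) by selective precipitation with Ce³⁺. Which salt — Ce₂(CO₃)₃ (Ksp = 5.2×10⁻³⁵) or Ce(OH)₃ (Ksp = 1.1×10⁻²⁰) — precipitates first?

Ce(OH)₃

Precipitation of each salt begins when its ion product equals Ksp.
For Ce₂(CO₃)₃: [Ce³⁺] = (Ksp/[CO₃²⁻]^3)^(1/2) = 3.6×10⁻¹⁴ M
For Ce(OH)₃: [Ce³⁺] = (Ksp/[OH⁻]^3) = 5.0×10⁻¹⁹ M
Since Ce(OH)₃ needs less Ce³⁺ to reach saturation, it precipitates first.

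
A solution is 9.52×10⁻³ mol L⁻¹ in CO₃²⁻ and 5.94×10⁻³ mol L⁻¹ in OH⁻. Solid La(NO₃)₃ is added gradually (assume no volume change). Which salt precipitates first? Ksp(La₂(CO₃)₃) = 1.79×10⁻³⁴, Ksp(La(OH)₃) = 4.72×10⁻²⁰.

A salt starts to precipitate once the ion product Q reaches its Ksp.
For La₂(CO₃)₃: [La³⁺] = (Ksp/[CO₃²⁻]^3)^(1/2) = 1.44×10⁻¹⁴ mol L⁻¹
For La(OH)₃: [La³⁺] = (Ksp/[OH⁻]^3) = 2.25×10⁻¹³ mol L⁻¹
Since La₂(CO₃)₃ needs less La³⁺ to reach saturation, it precipitates first.

La₂(CO₃)₃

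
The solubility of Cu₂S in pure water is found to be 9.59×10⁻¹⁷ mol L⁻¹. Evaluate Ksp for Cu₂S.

Ksp = 3.53×10⁻⁴⁸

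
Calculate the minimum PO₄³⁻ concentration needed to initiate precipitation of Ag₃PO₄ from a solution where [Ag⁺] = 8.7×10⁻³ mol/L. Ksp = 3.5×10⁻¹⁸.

A salt starts to precipitate once the ion product Q reaches its Ksp.
Ag₃PO₄(s) ⇌ 3 Ag⁺(aq) + PO₄³⁻(aq)
Ksp = [Ag⁺]^3[PO₄³⁻] = [PO₄³⁻](8.7×10⁻³)^3
[PO₄³⁻] = 3.5×10⁻¹⁸ / (8.7×10⁻³)^3 = 5.3×10⁻¹²
[PO₄³⁻] = 5.3×10⁻¹² mol/L

5.3×10⁻¹² M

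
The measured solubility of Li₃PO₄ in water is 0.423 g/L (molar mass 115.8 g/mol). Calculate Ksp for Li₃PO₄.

Convert to molarity: s = 0.423 / 115.8 = 3.6528×10⁻³ mol/L
Li₃PO₄(s) ⇌ 3 Li⁺(aq) + PO₄³⁻(aq)
For each mole of Li₃PO₄ that dissolves per liter, [Li⁺] = 3s and [PO₄³⁻] = s; let s denote this solubility.
Ksp = [Li⁺]^3[PO₄³⁻] = (3s)^3 · s = 27s^4
Ksp = 27 × (3.6528×10⁻³)^4 = 4.81×10⁻⁹

Ksp = 4.81×10⁻⁹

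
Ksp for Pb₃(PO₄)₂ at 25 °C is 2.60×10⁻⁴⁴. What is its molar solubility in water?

Pb₃(PO₄)₂(s) ⇌ 3 Pb²⁺(aq) + 2 PO₄³⁻(aq)
Call the molar solubility s, so that [Pb²⁺] = 3s and [PO₄³⁻] = 2s.
Ksp = [Pb²⁺]^3[PO₄³⁻]^2 = (3s)^3 · (2s)^2 = 108s^5
108s^5 = 2.60×10⁻⁴⁴  ⇒  s^5 = 2.41×10⁻⁴⁶
s = (2.41×10⁻⁴⁶)^(1/5) = 7.52×10⁻¹⁰ mol L⁻¹

7.52×10⁻¹⁰ M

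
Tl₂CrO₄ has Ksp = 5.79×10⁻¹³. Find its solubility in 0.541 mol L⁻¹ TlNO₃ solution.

Tl₂CrO₄(s) ⇌ 2 Tl⁺(aq) + CrO₄²⁻(aq)
With Tl⁺ already at 0.541 mol L⁻¹ and s small, take [Tl⁺] ≈ 0.541 mol L⁻¹ and [CrO₄²⁻] = s.
Ksp = [Tl⁺]^2[CrO₄²⁻] = (0.541)^2s
s = 5.79×10⁻¹³ / (0.541)^2 = 1.98×10⁻¹²
s = 1.98×10⁻¹² mol L⁻¹

1.98×10⁻¹² M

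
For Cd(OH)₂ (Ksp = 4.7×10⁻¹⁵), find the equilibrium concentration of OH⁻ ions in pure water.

2.1×10⁻⁵ M

Cd(OH)₂(s) ⇌ Cd²⁺(aq) + 2 OH⁻(aq)
If s mol/L of Cd(OH)₂ dissolves, [Cd²⁺] = s and [OH⁻] = 2s.
Ksp = [Cd²⁺][OH⁻]^2 = s · (2s)^2 = 4s^3 = 4.7×10⁻¹⁵
s = 1.1×10⁻⁵ mol/L
[OH⁻] = 2s = 2.1×10⁻⁵ mol/L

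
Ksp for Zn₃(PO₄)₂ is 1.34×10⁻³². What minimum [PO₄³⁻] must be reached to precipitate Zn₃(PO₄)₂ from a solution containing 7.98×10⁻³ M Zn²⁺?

Precipitation of each salt begins when its ion product equals Ksp.
Zn₃(PO₄)₂(s) ⇌ 3 Zn²⁺(aq) + 2 PO₄³⁻(aq)
Ksp = [Zn²⁺]^3[PO₄³⁻]^2 = [PO₄³⁻]^2(7.98×10⁻³)^3
[PO₄³⁻]^2 = 1.34×10⁻³² / (7.98×10⁻³)^3 = 2.64×10⁻²⁶
[PO₄³⁻] = 1.62×10⁻¹³ M

1.62×10⁻¹³ M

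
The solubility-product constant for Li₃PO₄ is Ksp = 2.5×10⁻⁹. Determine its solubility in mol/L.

Li₃PO₄(s) ⇌ 3 Li⁺(aq) + PO₄³⁻(aq)
Call the molar solubility s, so that [Li⁺] = 3s and [PO₄³⁻] = s.
Ksp = [Li⁺]^3[PO₄³⁻] = (3s)^3 · s = 27s^4
27s^4 = 2.5×10⁻⁹  ⇒  s^4 = 9.3×10⁻¹¹
Taking the 4th root, s = 3.1×10⁻³ mol L⁻¹.

3.1×10⁻³ M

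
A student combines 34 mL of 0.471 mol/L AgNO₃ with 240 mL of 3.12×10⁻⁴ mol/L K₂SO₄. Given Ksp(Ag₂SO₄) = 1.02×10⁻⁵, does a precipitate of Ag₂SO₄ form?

No

After mixing, V = 34 mL + 240 mL = 274 mL.
[Ag⁺] = (0.471)(34)/274 = 5.84×10⁻² mol/L
[SO₄²⁻] = (3.12×10⁻⁴)(240)/274 = 2.73×10⁻⁴ mol/L
Q = [Ag⁺]^2[SO₄²⁻] = 9.33×10⁻⁷
Q < Ksp (9.33×10⁻⁷ vs 1.02×10⁻⁵); the solution remains unsaturated and no precipitate forms.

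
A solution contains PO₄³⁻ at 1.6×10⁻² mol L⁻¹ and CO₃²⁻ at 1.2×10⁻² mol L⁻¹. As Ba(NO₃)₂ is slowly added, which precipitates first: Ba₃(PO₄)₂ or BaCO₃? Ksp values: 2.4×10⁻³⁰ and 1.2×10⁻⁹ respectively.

A salt starts to precipitate once the ion product Q reaches its Ksp.
For Ba₃(PO₄)₂: [Ba²⁺] = (Ksp/[PO₄³⁻]^2)^(1/3) = 2.1×10⁻⁹ mol L⁻¹
For BaCO₃: [Ba²⁺] = (Ksp/[CO₃²⁻]) = 1.0×10⁻⁷ mol L⁻¹
Since Ba₃(PO₄)₂ needs less Ba²⁺ to reach saturation, it precipitates first.

Ba₃(PO₄)₂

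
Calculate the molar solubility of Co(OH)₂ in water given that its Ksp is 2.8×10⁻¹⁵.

8.9×10⁻⁶ M

Co(OH)₂(s) ⇌ Co²⁺(aq) + 2 OH⁻(aq)
If s mol/L of Co(OH)₂ dissolves, [Co²⁺] = s and [OH⁻] = 2s.
Ksp = [Co²⁺][OH⁻]^2 = s · (2s)^2 = 4s^3
4s^3 = 2.8×10⁻¹⁵  ⇒  s^3 = 7.0×10⁻¹⁶
s = (7.0×10⁻¹⁶)^(1/3) = 8.9×10⁻⁶ M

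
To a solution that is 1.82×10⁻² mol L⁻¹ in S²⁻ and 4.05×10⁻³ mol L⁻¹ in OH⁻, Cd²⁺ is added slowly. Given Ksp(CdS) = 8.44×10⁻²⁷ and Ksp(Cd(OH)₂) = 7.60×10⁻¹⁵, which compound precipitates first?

CdS

A salt starts to precipitate once the ion product Q reaches its Ksp.
For CdS: [Cd²⁺] = (Ksp/[S²⁻]) = 4.64×10⁻²⁵ mol L⁻¹
For Cd(OH)₂: [Cd²⁺] = (Ksp/[OH⁻]^2) = 4.63×10⁻¹⁰ mol L⁻¹
Since CdS needs less Cd²⁺ to reach saturation, it precipitates first.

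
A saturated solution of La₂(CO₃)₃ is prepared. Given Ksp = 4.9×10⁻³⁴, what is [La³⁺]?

1.7×10⁻⁷ M

La₂(CO₃)₃(s) ⇌ 2 La³⁺(aq) + 3 CO₃²⁻(aq)
Let s be the molar solubility. Then [La³⁺] = 2s and [CO₃²⁻] = 3s.
Ksp = [La³⁺]^2[CO₃²⁻]^3 = (2s)^2 · (3s)^3 = 108s^5 = 4.9×10⁻³⁴
s = 8.5×10⁻⁸ mol L⁻¹
[La³⁺] = 2s = 1.7×10⁻⁷ mol L⁻¹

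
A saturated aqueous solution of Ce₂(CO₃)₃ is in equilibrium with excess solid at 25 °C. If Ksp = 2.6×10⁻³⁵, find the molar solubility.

4.7×10⁻⁸ M

Ce₂(CO₃)₃(s) ⇌ 2 Ce³⁺(aq) + 3 CO₃²⁻(aq)
If s mol/L of Ce₂(CO₃)₃ dissolves, [Ce³⁺] = 2s and [CO₃²⁻] = 3s.
Ksp = [Ce³⁺]^2[CO₃²⁻]^3 = (2s)^2 · (3s)^3 = 108s^5
108s^5 = 2.6×10⁻³⁵  ⇒  s^5 = 2.4×10⁻³⁷
s = (2.4×10⁻³⁷)^(1/5) = 4.7×10⁻⁸ mol/L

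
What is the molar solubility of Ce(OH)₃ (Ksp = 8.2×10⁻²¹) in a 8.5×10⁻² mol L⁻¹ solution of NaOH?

1.3×10⁻¹⁷ M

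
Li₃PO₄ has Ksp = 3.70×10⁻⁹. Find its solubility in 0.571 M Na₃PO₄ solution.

6.21×10⁻⁴ M

Li₃PO₄(s) ⇌ 3 Li⁺(aq) + PO₄³⁻(aq)
With PO₄³⁻ already at 0.571 M and s small, take [PO₄³⁻] ≈ 0.571 M and [Li⁺] = 3s.
Ksp = [Li⁺]^3[PO₄³⁻] = (3s)^3(0.571)
(3s)^3 = 3.70×10⁻⁹ / (0.571) = 6.48×10⁻⁹
s = 6.21×10⁻⁴ M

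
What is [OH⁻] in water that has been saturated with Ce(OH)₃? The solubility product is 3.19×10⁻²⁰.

Ce(OH)₃(s) ⇌ Ce³⁺(aq) + 3 OH⁻(aq)
Call the molar solubility s, so that [Ce³⁺] = s and [OH⁻] = 3s.
Ksp = [Ce³⁺][OH⁻]^3 = s · (3s)^3 = 27s^4 = 3.19×10⁻²⁰
s = 5.86×10⁻⁶ mol/L
[OH⁻] = 3s = 1.76×10⁻⁵ mol/L

1.76×10⁻⁵ M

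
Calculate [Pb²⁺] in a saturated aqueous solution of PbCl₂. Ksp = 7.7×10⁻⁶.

1.2×10⁻² M

PbCl₂(s) ⇌ Pb²⁺(aq) + 2 Cl⁻(aq)
With molar solubility s: [Pb²⁺] = s, [Cl⁻] = 2s.
Ksp = [Pb²⁺][Cl⁻]^2 = s · (2s)^2 = 4s^3 = 7.7×10⁻⁶
s = 1.2×10⁻² mol L⁻¹
[Pb²⁺] = s = 1.2×10⁻² mol L⁻¹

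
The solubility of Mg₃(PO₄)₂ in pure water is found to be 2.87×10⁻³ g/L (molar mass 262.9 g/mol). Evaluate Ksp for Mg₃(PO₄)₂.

s = (2.87×10⁻³ g L⁻¹)/(262.9 g mol⁻¹) = 1.0917×10⁻⁵ M
Mg₃(PO₄)₂(s) ⇌ 3 Mg²⁺(aq) + 2 PO₄³⁻(aq)
Let s be the molar solubility. Then [Mg²⁺] = 3s and [PO₄³⁻] = 2s.
Ksp = [Mg²⁺]^3[PO₄³⁻]^2 = (3s)^3 · (2s)^2 = 108s^5
Ksp = 108 × (1.0917×10⁻⁵)^5 = 1.67×10⁻²³

Ksp = 1.67×10⁻²³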